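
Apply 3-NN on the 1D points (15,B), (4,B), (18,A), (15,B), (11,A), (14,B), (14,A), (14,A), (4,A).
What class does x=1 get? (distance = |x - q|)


Distances: |15-1|=14, |4-1|=3, |18-1|=17, |15-1|=14, |11-1|=10, |14-1|=13, |14-1|=13, |14-1|=13, |4-1|=3. 3 nearest: (4,A), (4,B), (11,A). Counts: {'A': 2, 'B': 1}. Majority class: A.

A


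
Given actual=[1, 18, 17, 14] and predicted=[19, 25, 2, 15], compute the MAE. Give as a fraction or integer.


MAE = (1/4) * (|1-19|=18 + |18-25|=7 + |17-2|=15 + |14-15|=1). Sum = 41. MAE = 41/4.

41/4


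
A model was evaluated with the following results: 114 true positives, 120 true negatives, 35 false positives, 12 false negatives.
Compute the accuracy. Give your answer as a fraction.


Accuracy = (TP + TN) / (TP + TN + FP + FN) = (114 + 120) / 281 = 234/281.

234/281


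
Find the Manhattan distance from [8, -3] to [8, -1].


d = sum of absolute differences: |8-8|=0 + |-3--1|=2 = 2.

2


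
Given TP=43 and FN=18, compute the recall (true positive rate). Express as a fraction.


Recall = TP / (TP + FN) = 43 / 61 = 43/61.

43/61


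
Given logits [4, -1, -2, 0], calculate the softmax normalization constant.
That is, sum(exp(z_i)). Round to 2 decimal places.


Denom = e^4=54.5982 + e^-1=0.3679 + e^-2=0.1353 + e^0=1.0000. Sum = 56.1014, which rounds to 56.10.

56.10


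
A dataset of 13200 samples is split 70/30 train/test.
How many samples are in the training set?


Test set = 13200 * 30% = 3960. Training set = 13200 - 3960 = 9240.

9240


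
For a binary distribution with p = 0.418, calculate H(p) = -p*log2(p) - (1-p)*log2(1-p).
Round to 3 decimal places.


H = -0.418*log2(0.418) - 0.582*log2(0.582) = 0.981.

0.981


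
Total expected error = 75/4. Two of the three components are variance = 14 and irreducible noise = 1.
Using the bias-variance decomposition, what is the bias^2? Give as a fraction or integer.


Total error = bias^2 + variance + irreducible noise. So bias^2 = 75/4 - 14 - 1 = 15/4.

15/4


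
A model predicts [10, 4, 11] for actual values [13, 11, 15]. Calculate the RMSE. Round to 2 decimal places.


MSE = 24.6667. RMSE = sqrt(24.6667) = 4.97.

4.97


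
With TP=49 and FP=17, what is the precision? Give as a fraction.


Precision = TP / (TP + FP) = 49 / 66 = 49/66.

49/66


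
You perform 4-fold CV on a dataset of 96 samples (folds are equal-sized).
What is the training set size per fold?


Each validation fold has 96/4 = 24 samples. Training set = 96 - 24 = 72.

72


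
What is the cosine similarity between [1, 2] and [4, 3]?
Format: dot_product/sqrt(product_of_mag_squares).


dot = 10. |a|^2 = 5, |b|^2 = 25. cos = 10/sqrt(125).

10/sqrt(125)


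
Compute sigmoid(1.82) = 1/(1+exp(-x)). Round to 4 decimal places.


sigma(1.82) = 1/(1+e^(-1.82)) = 1/(1+0.162026) = 1/1.162026 = 0.8606.

0.8606


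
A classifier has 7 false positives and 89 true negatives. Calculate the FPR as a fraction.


FPR = FP / (FP + TN) = 7 / 96 = 7/96.

7/96


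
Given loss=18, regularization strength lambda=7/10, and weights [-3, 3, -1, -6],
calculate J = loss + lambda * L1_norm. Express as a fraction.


L1 norm = sum(|w|) = 13. J = 18 + 7/10 * 13 = 271/10.

271/10


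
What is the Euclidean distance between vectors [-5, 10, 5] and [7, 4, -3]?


d = sqrt(sum of squared differences). (-5-7)^2=144, (10-4)^2=36, (5--3)^2=64. Sum = 244.

sqrt(244)


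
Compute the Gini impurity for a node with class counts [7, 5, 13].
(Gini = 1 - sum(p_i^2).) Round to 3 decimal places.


Total = 25. Proportions: 7/25, 5/25, 13/25. sum(p_i^2) = 0.3888. Gini = 1 - 0.3888 = 0.6112, which rounds to 0.611.

0.611


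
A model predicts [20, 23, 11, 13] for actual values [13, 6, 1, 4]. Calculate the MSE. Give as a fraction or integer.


MSE = (1/4) * ((13-20)^2=49 + (6-23)^2=289 + (1-11)^2=100 + (4-13)^2=81). Sum = 519. MSE = 519/4.

519/4


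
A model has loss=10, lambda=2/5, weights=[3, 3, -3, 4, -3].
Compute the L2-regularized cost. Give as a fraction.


L2 sq norm = sum(w^2) = 52. J = 10 + 2/5 * 52 = 154/5.

154/5


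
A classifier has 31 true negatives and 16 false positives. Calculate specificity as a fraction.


Specificity = TN / (TN + FP) = 31 / 47 = 31/47.

31/47


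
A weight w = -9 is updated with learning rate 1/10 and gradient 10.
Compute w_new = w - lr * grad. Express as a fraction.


w_new = -9 - 1/10 * 10 = -9 - 1 = -10.

-10


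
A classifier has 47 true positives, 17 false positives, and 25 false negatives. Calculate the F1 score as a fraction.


Precision = 47/64 = 47/64. Recall = 47/72 = 47/72. F1 = 2*P*R/(P+R) = 47/68.

47/68


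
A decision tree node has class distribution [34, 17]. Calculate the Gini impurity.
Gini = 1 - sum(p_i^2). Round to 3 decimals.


Total = 51. Proportions: 34/51, 17/51. sum(p_i^2) = 0.5556. Gini = 1 - 0.5556 = 0.4444, which rounds to 0.444.

0.444


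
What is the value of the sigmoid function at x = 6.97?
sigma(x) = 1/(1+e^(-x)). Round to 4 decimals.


sigma(6.97) = 1/(1+e^(-6.97)) = 1/(1+0.000940) = 1/1.000940 = 0.9991.

0.9991


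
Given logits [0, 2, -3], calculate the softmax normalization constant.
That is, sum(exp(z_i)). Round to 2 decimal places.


Denom = e^0=1.0000 + e^2=7.3891 + e^-3=0.0498. Sum = 8.4389, which rounds to 8.44.

8.44


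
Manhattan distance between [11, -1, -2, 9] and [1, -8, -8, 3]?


d = sum of absolute differences: |11-1|=10 + |-1--8|=7 + |-2--8|=6 + |9-3|=6 = 29.

29


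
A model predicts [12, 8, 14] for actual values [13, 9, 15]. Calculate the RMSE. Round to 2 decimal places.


MSE = 1.0000. RMSE = sqrt(1.0000) = 1.00.

1.00


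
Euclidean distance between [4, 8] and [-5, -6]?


d = sqrt(sum of squared differences). (4--5)^2=81, (8--6)^2=196. Sum = 277.

sqrt(277)


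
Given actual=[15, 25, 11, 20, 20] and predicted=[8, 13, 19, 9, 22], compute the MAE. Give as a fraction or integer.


MAE = (1/5) * (|15-8|=7 + |25-13|=12 + |11-19|=8 + |20-9|=11 + |20-22|=2). Sum = 40. MAE = 8.

8


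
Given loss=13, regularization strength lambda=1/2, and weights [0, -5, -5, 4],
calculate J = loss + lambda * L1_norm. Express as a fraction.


L1 norm = sum(|w|) = 14. J = 13 + 1/2 * 14 = 20.

20


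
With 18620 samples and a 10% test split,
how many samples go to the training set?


Test set = 18620 * 10% = 1862. Training set = 18620 - 1862 = 16758.

16758


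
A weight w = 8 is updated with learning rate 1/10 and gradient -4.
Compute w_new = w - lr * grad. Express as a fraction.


w_new = 8 - 1/10 * -4 = 8 - -2/5 = 42/5.

42/5


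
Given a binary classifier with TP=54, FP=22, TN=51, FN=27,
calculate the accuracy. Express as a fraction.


Accuracy = (TP + TN) / (TP + TN + FP + FN) = (54 + 51) / 154 = 15/22.

15/22


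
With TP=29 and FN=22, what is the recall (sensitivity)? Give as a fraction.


Recall = TP / (TP + FN) = 29 / 51 = 29/51.

29/51


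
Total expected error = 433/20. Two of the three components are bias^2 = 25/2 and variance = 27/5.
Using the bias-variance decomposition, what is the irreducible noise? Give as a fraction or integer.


Total error = bias^2 + variance + irreducible noise. So irreducible noise = 433/20 - 25/2 - 27/5 = 15/4.

15/4


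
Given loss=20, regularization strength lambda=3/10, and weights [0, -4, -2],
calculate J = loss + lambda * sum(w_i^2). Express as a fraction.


L2 sq norm = sum(w^2) = 20. J = 20 + 3/10 * 20 = 26.

26


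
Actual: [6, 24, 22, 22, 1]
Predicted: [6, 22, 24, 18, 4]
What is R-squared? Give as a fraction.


Mean(y) = 15. SS_res = 33. SS_tot = 456. R^2 = 1 - 33/(456) = 141/152.

141/152


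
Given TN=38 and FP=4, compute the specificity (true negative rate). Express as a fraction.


Specificity = TN / (TN + FP) = 38 / 42 = 19/21.

19/21


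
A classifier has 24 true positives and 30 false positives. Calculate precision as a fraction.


Precision = TP / (TP + FP) = 24 / 54 = 4/9.

4/9


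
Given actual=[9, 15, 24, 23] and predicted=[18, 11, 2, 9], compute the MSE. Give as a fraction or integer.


MSE = (1/4) * ((9-18)^2=81 + (15-11)^2=16 + (24-2)^2=484 + (23-9)^2=196). Sum = 777. MSE = 777/4.

777/4


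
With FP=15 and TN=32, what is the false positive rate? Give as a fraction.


FPR = FP / (FP + TN) = 15 / 47 = 15/47.

15/47


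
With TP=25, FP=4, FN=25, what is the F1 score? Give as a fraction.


Precision = 25/29 = 25/29. Recall = 25/50 = 1/2. F1 = 2*P*R/(P+R) = 50/79.

50/79


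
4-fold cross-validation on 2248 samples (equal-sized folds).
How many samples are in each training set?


Each validation fold has 2248/4 = 562 samples. Training set = 2248 - 562 = 1686.

1686


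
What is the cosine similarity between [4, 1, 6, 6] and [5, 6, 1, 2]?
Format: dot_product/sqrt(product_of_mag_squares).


dot = 44. |a|^2 = 89, |b|^2 = 66. cos = 44/sqrt(5874).

44/sqrt(5874)


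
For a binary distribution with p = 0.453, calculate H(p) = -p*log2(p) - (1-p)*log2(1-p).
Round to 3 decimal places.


H = -0.453*log2(0.453) - 0.547*log2(0.547) = 0.994.

0.994


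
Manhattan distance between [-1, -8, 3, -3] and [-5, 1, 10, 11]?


d = sum of absolute differences: |-1--5|=4 + |-8-1|=9 + |3-10|=7 + |-3-11|=14 = 34.

34


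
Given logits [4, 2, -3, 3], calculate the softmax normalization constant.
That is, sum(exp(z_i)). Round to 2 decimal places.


Denom = e^4=54.5982 + e^2=7.3891 + e^-3=0.0498 + e^3=20.0855. Sum = 82.1226, which rounds to 82.12.

82.12


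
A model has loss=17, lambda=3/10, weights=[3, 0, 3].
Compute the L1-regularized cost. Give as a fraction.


L1 norm = sum(|w|) = 6. J = 17 + 3/10 * 6 = 94/5.

94/5


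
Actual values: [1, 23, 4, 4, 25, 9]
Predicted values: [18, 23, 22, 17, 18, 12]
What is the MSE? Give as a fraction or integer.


MSE = (1/6) * ((1-18)^2=289 + (23-23)^2=0 + (4-22)^2=324 + (4-17)^2=169 + (25-18)^2=49 + (9-12)^2=9). Sum = 840. MSE = 140.

140


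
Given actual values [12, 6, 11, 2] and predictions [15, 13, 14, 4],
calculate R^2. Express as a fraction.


Mean(y) = 31/4. SS_res = 71. SS_tot = 259/4. R^2 = 1 - 71/(259/4) = -25/259.

-25/259


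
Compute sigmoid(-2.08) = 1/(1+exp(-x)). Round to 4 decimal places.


sigma(-2.08) = 1/(1+e^(2.08)) = 1/(1+8.004469) = 1/9.004469 = 0.1111.

0.1111


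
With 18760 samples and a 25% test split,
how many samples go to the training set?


Test set = 18760 * 25% = 4690. Training set = 18760 - 4690 = 14070.

14070


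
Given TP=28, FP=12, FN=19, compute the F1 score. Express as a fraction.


Precision = 28/40 = 7/10. Recall = 28/47 = 28/47. F1 = 2*P*R/(P+R) = 56/87.

56/87


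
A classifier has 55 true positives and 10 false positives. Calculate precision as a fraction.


Precision = TP / (TP + FP) = 55 / 65 = 11/13.

11/13


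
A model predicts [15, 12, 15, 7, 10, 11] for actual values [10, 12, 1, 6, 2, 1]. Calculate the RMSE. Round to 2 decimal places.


MSE = 64.3333. RMSE = sqrt(64.3333) = 8.02.

8.02


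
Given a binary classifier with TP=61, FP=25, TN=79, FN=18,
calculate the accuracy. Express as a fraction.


Accuracy = (TP + TN) / (TP + TN + FP + FN) = (61 + 79) / 183 = 140/183.

140/183


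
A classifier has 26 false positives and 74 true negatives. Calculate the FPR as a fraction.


FPR = FP / (FP + TN) = 26 / 100 = 13/50.

13/50


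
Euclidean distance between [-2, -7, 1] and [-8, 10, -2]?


d = sqrt(sum of squared differences). (-2--8)^2=36, (-7-10)^2=289, (1--2)^2=9. Sum = 334.

sqrt(334)


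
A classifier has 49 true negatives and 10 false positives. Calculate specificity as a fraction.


Specificity = TN / (TN + FP) = 49 / 59 = 49/59.

49/59


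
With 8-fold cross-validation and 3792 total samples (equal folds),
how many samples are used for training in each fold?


Each validation fold has 3792/8 = 474 samples. Training set = 3792 - 474 = 3318.

3318


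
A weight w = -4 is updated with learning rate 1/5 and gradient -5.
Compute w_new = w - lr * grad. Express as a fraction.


w_new = -4 - 1/5 * -5 = -4 - -1 = -3.

-3


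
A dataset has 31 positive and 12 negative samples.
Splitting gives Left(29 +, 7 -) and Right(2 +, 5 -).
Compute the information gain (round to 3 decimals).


H(parent) = 0.8542. H(left) = 0.7107, H(right) = 0.8631. Weighted = (36/43)*0.7107 + (7/43)*0.8631 = 0.7355. IG = 0.8542 - 0.7355 = 0.1187, which rounds to 0.119.

0.119


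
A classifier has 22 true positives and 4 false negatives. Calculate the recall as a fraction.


Recall = TP / (TP + FN) = 22 / 26 = 11/13.

11/13


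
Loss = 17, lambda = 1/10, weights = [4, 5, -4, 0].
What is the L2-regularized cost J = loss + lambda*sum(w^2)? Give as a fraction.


L2 sq norm = sum(w^2) = 57. J = 17 + 1/10 * 57 = 227/10.

227/10


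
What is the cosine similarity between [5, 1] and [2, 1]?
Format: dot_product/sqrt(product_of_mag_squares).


dot = 11. |a|^2 = 26, |b|^2 = 5. cos = 11/sqrt(130).

11/sqrt(130)


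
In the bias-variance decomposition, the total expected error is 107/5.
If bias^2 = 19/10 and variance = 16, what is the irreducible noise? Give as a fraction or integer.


Total error = bias^2 + variance + irreducible noise. So irreducible noise = 107/5 - 19/10 - 16 = 7/2.

7/2


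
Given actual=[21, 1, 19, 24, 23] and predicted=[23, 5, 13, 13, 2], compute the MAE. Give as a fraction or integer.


MAE = (1/5) * (|21-23|=2 + |1-5|=4 + |19-13|=6 + |24-13|=11 + |23-2|=21). Sum = 44. MAE = 44/5.

44/5


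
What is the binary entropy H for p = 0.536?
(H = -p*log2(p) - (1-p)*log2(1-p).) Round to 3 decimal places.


H = -0.536*log2(0.536) - 0.464*log2(0.464) = 0.996.

0.996


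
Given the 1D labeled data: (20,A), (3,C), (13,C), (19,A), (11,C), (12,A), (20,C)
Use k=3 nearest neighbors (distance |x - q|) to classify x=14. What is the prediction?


Distances: |20-14|=6, |3-14|=11, |13-14|=1, |19-14|=5, |11-14|=3, |12-14|=2, |20-14|=6. 3 nearest: (13,C), (12,A), (11,C). Counts: {'C': 2, 'A': 1}. Majority class: C.

C


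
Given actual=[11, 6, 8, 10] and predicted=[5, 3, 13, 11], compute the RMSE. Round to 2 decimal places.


MSE = 17.7500. RMSE = sqrt(17.7500) = 4.21.

4.21


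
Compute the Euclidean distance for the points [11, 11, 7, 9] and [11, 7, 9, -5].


d = sqrt(sum of squared differences). (11-11)^2=0, (11-7)^2=16, (7-9)^2=4, (9--5)^2=196. Sum = 216.

sqrt(216)


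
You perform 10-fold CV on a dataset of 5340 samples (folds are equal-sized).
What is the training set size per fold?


Each validation fold has 5340/10 = 534 samples. Training set = 5340 - 534 = 4806.

4806


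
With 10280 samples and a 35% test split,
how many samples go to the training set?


Test set = 10280 * 35% = 3598. Training set = 10280 - 3598 = 6682.

6682


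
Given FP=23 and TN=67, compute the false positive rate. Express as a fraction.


FPR = FP / (FP + TN) = 23 / 90 = 23/90.

23/90


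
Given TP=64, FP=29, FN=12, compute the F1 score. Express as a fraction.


Precision = 64/93 = 64/93. Recall = 64/76 = 16/19. F1 = 2*P*R/(P+R) = 128/169.

128/169


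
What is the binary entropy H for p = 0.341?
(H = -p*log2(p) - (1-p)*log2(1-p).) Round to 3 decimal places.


H = -0.341*log2(0.341) - 0.659*log2(0.659) = 0.926.

0.926


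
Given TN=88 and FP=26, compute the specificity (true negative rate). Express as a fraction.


Specificity = TN / (TN + FP) = 88 / 114 = 44/57.

44/57


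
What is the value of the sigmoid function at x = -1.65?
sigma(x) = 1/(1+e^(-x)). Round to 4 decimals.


sigma(-1.65) = 1/(1+e^(1.65)) = 1/(1+5.206980) = 1/6.206980 = 0.1611.

0.1611


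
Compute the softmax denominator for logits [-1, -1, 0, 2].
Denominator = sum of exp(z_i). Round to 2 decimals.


Denom = e^-1=0.3679 + e^-1=0.3679 + e^0=1.0000 + e^2=7.3891. Sum = 9.1249, which rounds to 9.12.

9.12


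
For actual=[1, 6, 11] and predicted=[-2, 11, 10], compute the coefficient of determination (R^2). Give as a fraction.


Mean(y) = 6. SS_res = 35. SS_tot = 50. R^2 = 1 - 35/(50) = 3/10.

3/10


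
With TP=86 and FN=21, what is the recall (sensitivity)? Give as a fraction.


Recall = TP / (TP + FN) = 86 / 107 = 86/107.

86/107


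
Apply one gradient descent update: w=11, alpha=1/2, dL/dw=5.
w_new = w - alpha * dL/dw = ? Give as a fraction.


w_new = 11 - 1/2 * 5 = 11 - 5/2 = 17/2.

17/2


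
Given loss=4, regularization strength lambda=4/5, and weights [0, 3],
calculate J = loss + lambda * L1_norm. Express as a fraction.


L1 norm = sum(|w|) = 3. J = 4 + 4/5 * 3 = 32/5.

32/5


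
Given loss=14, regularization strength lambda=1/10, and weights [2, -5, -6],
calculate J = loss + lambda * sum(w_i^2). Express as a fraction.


L2 sq norm = sum(w^2) = 65. J = 14 + 1/10 * 65 = 41/2.

41/2


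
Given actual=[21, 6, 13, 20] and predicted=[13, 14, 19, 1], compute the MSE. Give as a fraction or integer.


MSE = (1/4) * ((21-13)^2=64 + (6-14)^2=64 + (13-19)^2=36 + (20-1)^2=361). Sum = 525. MSE = 525/4.

525/4


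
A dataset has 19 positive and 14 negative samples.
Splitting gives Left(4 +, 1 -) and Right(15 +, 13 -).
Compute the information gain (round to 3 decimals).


H(parent) = 0.9834. H(left) = 0.7219, H(right) = 0.9963. Weighted = (5/33)*0.7219 + (28/33)*0.9963 = 0.9547. IG = 0.9834 - 0.9547 = 0.0287, which rounds to 0.029.

0.029


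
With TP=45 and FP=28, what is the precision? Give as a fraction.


Precision = TP / (TP + FP) = 45 / 73 = 45/73.

45/73


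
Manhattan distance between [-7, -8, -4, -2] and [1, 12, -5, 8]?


d = sum of absolute differences: |-7-1|=8 + |-8-12|=20 + |-4--5|=1 + |-2-8|=10 = 39.

39


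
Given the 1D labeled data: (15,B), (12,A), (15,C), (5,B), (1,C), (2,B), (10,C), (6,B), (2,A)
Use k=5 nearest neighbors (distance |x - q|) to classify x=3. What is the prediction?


Distances: |15-3|=12, |12-3|=9, |15-3|=12, |5-3|=2, |1-3|=2, |2-3|=1, |10-3|=7, |6-3|=3, |2-3|=1. 5 nearest: (2,A), (2,B), (5,B), (1,C), (6,B). Counts: {'A': 1, 'B': 3, 'C': 1}. Majority class: B.

B


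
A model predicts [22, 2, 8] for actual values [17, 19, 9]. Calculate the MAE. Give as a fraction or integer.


MAE = (1/3) * (|17-22|=5 + |19-2|=17 + |9-8|=1). Sum = 23. MAE = 23/3.

23/3


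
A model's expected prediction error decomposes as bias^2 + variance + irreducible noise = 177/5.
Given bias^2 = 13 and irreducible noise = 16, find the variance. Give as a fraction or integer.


Total error = bias^2 + variance + irreducible noise. So variance = 177/5 - 13 - 16 = 32/5.

32/5


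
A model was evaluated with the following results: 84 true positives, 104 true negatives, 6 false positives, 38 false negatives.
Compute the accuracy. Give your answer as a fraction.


Accuracy = (TP + TN) / (TP + TN + FP + FN) = (84 + 104) / 232 = 47/58.

47/58


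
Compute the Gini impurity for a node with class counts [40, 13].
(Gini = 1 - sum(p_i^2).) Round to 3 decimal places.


Total = 53. Proportions: 40/53, 13/53. sum(p_i^2) = 0.6298. Gini = 1 - 0.6298 = 0.3702, which rounds to 0.370.

0.370


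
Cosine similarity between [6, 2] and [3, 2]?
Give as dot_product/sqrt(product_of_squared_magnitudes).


dot = 22. |a|^2 = 40, |b|^2 = 13. cos = 22/sqrt(520).

22/sqrt(520)


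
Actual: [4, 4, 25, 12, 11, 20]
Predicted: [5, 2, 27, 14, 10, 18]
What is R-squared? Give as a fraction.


Mean(y) = 38/3. SS_res = 18. SS_tot = 1078/3. R^2 = 1 - 18/(1078/3) = 512/539.

512/539


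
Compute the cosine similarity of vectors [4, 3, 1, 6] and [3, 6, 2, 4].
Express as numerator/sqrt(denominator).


dot = 56. |a|^2 = 62, |b|^2 = 65. cos = 56/sqrt(4030).

56/sqrt(4030)


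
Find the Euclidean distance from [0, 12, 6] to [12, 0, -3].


d = sqrt(sum of squared differences). (0-12)^2=144, (12-0)^2=144, (6--3)^2=81. Sum = 369.

sqrt(369)


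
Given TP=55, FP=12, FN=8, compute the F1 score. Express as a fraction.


Precision = 55/67 = 55/67. Recall = 55/63 = 55/63. F1 = 2*P*R/(P+R) = 11/13.

11/13


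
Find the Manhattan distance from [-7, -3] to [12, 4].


d = sum of absolute differences: |-7-12|=19 + |-3-4|=7 = 26.

26


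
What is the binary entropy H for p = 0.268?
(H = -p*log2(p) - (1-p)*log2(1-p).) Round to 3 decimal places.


H = -0.268*log2(0.268) - 0.732*log2(0.732) = 0.839.

0.839


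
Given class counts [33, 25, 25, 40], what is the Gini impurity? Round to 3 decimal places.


Total = 123. Proportions: 33/123, 25/123, 25/123, 40/123. sum(p_i^2) = 0.2604. Gini = 1 - 0.2604 = 0.7396, which rounds to 0.740.

0.740


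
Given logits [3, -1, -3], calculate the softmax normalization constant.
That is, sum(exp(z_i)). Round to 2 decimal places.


Denom = e^3=20.0855 + e^-1=0.3679 + e^-3=0.0498. Sum = 20.5032, which rounds to 20.50.

20.50


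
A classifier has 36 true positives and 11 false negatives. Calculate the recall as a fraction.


Recall = TP / (TP + FN) = 36 / 47 = 36/47.

36/47


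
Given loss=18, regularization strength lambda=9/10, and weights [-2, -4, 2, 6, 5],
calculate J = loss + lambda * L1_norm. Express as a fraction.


L1 norm = sum(|w|) = 19. J = 18 + 9/10 * 19 = 351/10.

351/10


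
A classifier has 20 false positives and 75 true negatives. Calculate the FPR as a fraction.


FPR = FP / (FP + TN) = 20 / 95 = 4/19.

4/19


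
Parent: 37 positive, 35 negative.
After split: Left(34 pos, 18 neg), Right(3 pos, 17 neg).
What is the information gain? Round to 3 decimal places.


H(parent) = 0.9994. H(left) = 0.9306, H(right) = 0.6098. Weighted = (52/72)*0.9306 + (20/72)*0.6098 = 0.8415. IG = 0.9994 - 0.8415 = 0.1579, which rounds to 0.158.

0.158


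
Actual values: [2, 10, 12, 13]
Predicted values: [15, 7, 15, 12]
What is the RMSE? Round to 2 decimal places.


MSE = 47.0000. RMSE = sqrt(47.0000) = 6.86.

6.86


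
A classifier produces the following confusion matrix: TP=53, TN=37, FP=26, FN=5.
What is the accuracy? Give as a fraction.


Accuracy = (TP + TN) / (TP + TN + FP + FN) = (53 + 37) / 121 = 90/121.

90/121


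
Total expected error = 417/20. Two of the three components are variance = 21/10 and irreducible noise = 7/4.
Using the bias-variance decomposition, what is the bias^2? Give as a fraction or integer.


Total error = bias^2 + variance + irreducible noise. So bias^2 = 417/20 - 21/10 - 7/4 = 17.

17


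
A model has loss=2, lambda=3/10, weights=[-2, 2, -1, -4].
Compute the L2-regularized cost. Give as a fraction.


L2 sq norm = sum(w^2) = 25. J = 2 + 3/10 * 25 = 19/2.

19/2


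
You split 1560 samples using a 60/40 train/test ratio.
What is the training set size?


Test set = 1560 * 40% = 624. Training set = 1560 - 624 = 936.

936


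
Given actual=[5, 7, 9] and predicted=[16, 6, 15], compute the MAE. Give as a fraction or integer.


MAE = (1/3) * (|5-16|=11 + |7-6|=1 + |9-15|=6). Sum = 18. MAE = 6.

6


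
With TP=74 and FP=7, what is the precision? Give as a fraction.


Precision = TP / (TP + FP) = 74 / 81 = 74/81.

74/81


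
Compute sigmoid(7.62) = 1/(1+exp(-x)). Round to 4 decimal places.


sigma(7.62) = 1/(1+e^(-7.62)) = 1/(1+0.000491) = 1/1.000491 = 0.9995.

0.9995


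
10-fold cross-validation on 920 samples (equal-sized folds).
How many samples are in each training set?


Each validation fold has 920/10 = 92 samples. Training set = 920 - 92 = 828.

828


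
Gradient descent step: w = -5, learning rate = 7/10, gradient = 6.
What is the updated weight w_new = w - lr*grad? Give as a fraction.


w_new = -5 - 7/10 * 6 = -5 - 21/5 = -46/5.

-46/5


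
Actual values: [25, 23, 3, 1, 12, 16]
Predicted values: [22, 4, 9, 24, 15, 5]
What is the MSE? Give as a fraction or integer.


MSE = (1/6) * ((25-22)^2=9 + (23-4)^2=361 + (3-9)^2=36 + (1-24)^2=529 + (12-15)^2=9 + (16-5)^2=121). Sum = 1065. MSE = 355/2.

355/2


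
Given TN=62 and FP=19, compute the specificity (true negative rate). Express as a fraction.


Specificity = TN / (TN + FP) = 62 / 81 = 62/81.

62/81


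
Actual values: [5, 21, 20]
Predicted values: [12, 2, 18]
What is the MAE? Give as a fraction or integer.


MAE = (1/3) * (|5-12|=7 + |21-2|=19 + |20-18|=2). Sum = 28. MAE = 28/3.

28/3


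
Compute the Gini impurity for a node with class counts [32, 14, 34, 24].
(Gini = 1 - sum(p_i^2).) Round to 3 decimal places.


Total = 104. Proportions: 32/104, 14/104, 34/104, 24/104. sum(p_i^2) = 0.2729. Gini = 1 - 0.2729 = 0.7271, which rounds to 0.727.

0.727


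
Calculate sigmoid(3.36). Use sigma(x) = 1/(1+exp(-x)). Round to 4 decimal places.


sigma(3.36) = 1/(1+e^(-3.36)) = 1/(1+0.034735) = 1/1.034735 = 0.9664.

0.9664


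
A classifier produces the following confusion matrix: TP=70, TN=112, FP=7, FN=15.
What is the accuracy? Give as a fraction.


Accuracy = (TP + TN) / (TP + TN + FP + FN) = (70 + 112) / 204 = 91/102.

91/102


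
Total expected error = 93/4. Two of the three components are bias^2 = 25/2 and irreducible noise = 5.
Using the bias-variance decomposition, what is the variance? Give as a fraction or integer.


Total error = bias^2 + variance + irreducible noise. So variance = 93/4 - 25/2 - 5 = 23/4.

23/4


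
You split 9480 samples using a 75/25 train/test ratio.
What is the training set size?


Test set = 9480 * 25% = 2370. Training set = 9480 - 2370 = 7110.

7110


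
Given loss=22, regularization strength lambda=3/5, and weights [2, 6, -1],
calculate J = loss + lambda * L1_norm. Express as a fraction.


L1 norm = sum(|w|) = 9. J = 22 + 3/5 * 9 = 137/5.

137/5


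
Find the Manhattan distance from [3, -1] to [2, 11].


d = sum of absolute differences: |3-2|=1 + |-1-11|=12 = 13.

13


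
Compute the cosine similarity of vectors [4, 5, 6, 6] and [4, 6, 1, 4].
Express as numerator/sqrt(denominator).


dot = 76. |a|^2 = 113, |b|^2 = 69. cos = 76/sqrt(7797).

76/sqrt(7797)


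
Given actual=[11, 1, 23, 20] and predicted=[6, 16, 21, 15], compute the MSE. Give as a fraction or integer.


MSE = (1/4) * ((11-6)^2=25 + (1-16)^2=225 + (23-21)^2=4 + (20-15)^2=25). Sum = 279. MSE = 279/4.

279/4


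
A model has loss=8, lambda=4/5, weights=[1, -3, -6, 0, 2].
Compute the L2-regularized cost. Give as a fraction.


L2 sq norm = sum(w^2) = 50. J = 8 + 4/5 * 50 = 48.

48


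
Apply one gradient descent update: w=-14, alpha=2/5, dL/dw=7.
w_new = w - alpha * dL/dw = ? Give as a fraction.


w_new = -14 - 2/5 * 7 = -14 - 14/5 = -84/5.

-84/5


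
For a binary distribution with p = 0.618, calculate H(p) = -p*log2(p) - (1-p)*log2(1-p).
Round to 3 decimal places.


H = -0.618*log2(0.618) - 0.382*log2(0.382) = 0.959.

0.959


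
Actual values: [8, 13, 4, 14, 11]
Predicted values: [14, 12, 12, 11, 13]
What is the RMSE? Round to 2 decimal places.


MSE = 22.8000. RMSE = sqrt(22.8000) = 4.77.

4.77


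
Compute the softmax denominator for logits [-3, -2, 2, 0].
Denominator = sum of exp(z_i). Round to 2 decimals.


Denom = e^-3=0.0498 + e^-2=0.1353 + e^2=7.3891 + e^0=1.0000. Sum = 8.5742, which rounds to 8.57.

8.57


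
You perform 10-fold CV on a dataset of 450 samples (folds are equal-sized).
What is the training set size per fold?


Each validation fold has 450/10 = 45 samples. Training set = 450 - 45 = 405.

405


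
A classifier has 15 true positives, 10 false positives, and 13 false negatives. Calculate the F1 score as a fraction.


Precision = 15/25 = 3/5. Recall = 15/28 = 15/28. F1 = 2*P*R/(P+R) = 30/53.

30/53


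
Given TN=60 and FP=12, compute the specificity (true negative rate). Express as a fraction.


Specificity = TN / (TN + FP) = 60 / 72 = 5/6.

5/6


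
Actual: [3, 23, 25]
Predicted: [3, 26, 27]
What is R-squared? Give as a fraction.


Mean(y) = 17. SS_res = 13. SS_tot = 296. R^2 = 1 - 13/(296) = 283/296.

283/296


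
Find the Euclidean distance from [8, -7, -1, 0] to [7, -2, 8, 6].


d = sqrt(sum of squared differences). (8-7)^2=1, (-7--2)^2=25, (-1-8)^2=81, (0-6)^2=36. Sum = 143.

sqrt(143)


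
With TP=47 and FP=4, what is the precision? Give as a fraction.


Precision = TP / (TP + FP) = 47 / 51 = 47/51.

47/51


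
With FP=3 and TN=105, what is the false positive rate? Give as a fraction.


FPR = FP / (FP + TN) = 3 / 108 = 1/36.

1/36


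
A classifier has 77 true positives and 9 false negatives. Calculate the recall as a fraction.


Recall = TP / (TP + FN) = 77 / 86 = 77/86.

77/86


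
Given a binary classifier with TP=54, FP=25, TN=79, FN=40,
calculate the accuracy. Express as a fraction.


Accuracy = (TP + TN) / (TP + TN + FP + FN) = (54 + 79) / 198 = 133/198.

133/198


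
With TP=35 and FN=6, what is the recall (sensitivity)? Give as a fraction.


Recall = TP / (TP + FN) = 35 / 41 = 35/41.

35/41


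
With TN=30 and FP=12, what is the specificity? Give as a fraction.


Specificity = TN / (TN + FP) = 30 / 42 = 5/7.

5/7


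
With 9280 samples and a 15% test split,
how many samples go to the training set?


Test set = 9280 * 15% = 1392. Training set = 9280 - 1392 = 7888.

7888


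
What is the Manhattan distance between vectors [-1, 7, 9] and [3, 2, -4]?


d = sum of absolute differences: |-1-3|=4 + |7-2|=5 + |9--4|=13 = 22.

22


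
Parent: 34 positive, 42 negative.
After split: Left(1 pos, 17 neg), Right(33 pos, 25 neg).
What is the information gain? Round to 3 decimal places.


H(parent) = 0.9920. H(left) = 0.3095, H(right) = 0.9862. Weighted = (18/76)*0.3095 + (58/76)*0.9862 = 0.8259. IG = 0.9920 - 0.8259 = 0.1661, which rounds to 0.166.

0.166


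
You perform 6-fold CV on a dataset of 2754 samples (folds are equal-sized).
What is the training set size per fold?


Each validation fold has 2754/6 = 459 samples. Training set = 2754 - 459 = 2295.

2295


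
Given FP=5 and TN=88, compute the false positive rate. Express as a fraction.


FPR = FP / (FP + TN) = 5 / 93 = 5/93.

5/93


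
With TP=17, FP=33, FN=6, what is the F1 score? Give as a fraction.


Precision = 17/50 = 17/50. Recall = 17/23 = 17/23. F1 = 2*P*R/(P+R) = 34/73.

34/73


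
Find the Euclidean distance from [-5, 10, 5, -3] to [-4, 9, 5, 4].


d = sqrt(sum of squared differences). (-5--4)^2=1, (10-9)^2=1, (5-5)^2=0, (-3-4)^2=49. Sum = 51.

sqrt(51)


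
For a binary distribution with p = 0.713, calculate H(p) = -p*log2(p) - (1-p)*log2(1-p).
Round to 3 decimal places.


H = -0.713*log2(0.713) - 0.287*log2(0.287) = 0.865.

0.865


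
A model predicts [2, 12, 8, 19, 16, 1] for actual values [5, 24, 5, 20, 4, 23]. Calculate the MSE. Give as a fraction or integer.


MSE = (1/6) * ((5-2)^2=9 + (24-12)^2=144 + (5-8)^2=9 + (20-19)^2=1 + (4-16)^2=144 + (23-1)^2=484). Sum = 791. MSE = 791/6.

791/6


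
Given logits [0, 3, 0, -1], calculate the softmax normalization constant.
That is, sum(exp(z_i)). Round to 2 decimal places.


Denom = e^0=1.0000 + e^3=20.0855 + e^0=1.0000 + e^-1=0.3679. Sum = 22.4534, which rounds to 22.45.

22.45


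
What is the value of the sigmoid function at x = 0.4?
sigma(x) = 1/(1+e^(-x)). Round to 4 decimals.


sigma(0.4) = 1/(1+e^(-0.4)) = 1/(1+0.670320) = 1/1.670320 = 0.5987.

0.5987


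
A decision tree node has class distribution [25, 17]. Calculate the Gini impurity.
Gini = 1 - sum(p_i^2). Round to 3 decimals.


Total = 42. Proportions: 25/42, 17/42. sum(p_i^2) = 0.5181. Gini = 1 - 0.5181 = 0.4819, which rounds to 0.482.

0.482


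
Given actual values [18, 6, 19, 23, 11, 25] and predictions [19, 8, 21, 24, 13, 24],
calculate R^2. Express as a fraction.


Mean(y) = 17. SS_res = 15. SS_tot = 262. R^2 = 1 - 15/(262) = 247/262.

247/262


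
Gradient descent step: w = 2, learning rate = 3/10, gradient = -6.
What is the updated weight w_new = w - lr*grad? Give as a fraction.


w_new = 2 - 3/10 * -6 = 2 - -9/5 = 19/5.

19/5


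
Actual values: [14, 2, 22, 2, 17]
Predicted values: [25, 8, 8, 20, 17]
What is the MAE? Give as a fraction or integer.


MAE = (1/5) * (|14-25|=11 + |2-8|=6 + |22-8|=14 + |2-20|=18 + |17-17|=0). Sum = 49. MAE = 49/5.

49/5


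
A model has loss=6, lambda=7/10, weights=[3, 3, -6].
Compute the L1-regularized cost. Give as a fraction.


L1 norm = sum(|w|) = 12. J = 6 + 7/10 * 12 = 72/5.

72/5


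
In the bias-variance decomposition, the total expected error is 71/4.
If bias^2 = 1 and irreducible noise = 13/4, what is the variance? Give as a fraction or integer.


Total error = bias^2 + variance + irreducible noise. So variance = 71/4 - 1 - 13/4 = 27/2.

27/2


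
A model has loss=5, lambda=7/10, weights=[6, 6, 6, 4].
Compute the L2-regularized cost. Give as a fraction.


L2 sq norm = sum(w^2) = 124. J = 5 + 7/10 * 124 = 459/5.

459/5


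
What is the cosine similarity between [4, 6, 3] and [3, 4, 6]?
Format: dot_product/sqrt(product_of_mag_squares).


dot = 54. |a|^2 = 61, |b|^2 = 61. cos = 54/sqrt(3721).

54/sqrt(3721)


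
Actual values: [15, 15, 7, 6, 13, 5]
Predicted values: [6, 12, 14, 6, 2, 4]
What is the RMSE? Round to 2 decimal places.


MSE = 43.5000. RMSE = sqrt(43.5000) = 6.60.

6.60


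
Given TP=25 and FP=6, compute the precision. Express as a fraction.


Precision = TP / (TP + FP) = 25 / 31 = 25/31.

25/31


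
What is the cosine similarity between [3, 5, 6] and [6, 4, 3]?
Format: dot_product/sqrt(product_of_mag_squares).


dot = 56. |a|^2 = 70, |b|^2 = 61. cos = 56/sqrt(4270).

56/sqrt(4270)


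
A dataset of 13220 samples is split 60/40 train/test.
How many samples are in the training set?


Test set = 13220 * 40% = 5288. Training set = 13220 - 5288 = 7932.

7932


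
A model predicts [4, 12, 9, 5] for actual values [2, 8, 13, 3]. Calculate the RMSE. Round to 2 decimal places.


MSE = 10.0000. RMSE = sqrt(10.0000) = 3.16.

3.16


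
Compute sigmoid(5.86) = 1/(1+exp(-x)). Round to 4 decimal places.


sigma(5.86) = 1/(1+e^(-5.86)) = 1/(1+0.002851) = 1/1.002851 = 0.9972.

0.9972


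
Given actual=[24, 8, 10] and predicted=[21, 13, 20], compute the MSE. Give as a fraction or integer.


MSE = (1/3) * ((24-21)^2=9 + (8-13)^2=25 + (10-20)^2=100). Sum = 134. MSE = 134/3.

134/3


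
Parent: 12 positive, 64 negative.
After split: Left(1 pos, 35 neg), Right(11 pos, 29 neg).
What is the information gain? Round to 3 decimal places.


H(parent) = 0.6292. H(left) = 0.1831, H(right) = 0.8485. Weighted = (36/76)*0.1831 + (40/76)*0.8485 = 0.5333. IG = 0.6292 - 0.5333 = 0.0959, which rounds to 0.096.

0.096


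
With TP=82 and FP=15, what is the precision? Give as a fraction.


Precision = TP / (TP + FP) = 82 / 97 = 82/97.

82/97


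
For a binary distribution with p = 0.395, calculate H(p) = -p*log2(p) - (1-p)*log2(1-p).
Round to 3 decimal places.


H = -0.395*log2(0.395) - 0.605*log2(0.605) = 0.968.

0.968


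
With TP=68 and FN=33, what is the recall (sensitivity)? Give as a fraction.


Recall = TP / (TP + FN) = 68 / 101 = 68/101.

68/101


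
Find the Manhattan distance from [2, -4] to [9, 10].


d = sum of absolute differences: |2-9|=7 + |-4-10|=14 = 21.

21


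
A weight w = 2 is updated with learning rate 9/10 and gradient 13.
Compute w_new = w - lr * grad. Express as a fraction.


w_new = 2 - 9/10 * 13 = 2 - 117/10 = -97/10.

-97/10


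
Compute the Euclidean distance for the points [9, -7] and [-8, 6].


d = sqrt(sum of squared differences). (9--8)^2=289, (-7-6)^2=169. Sum = 458.

sqrt(458)


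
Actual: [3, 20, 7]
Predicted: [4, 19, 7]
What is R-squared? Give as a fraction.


Mean(y) = 10. SS_res = 2. SS_tot = 158. R^2 = 1 - 2/(158) = 78/79.

78/79


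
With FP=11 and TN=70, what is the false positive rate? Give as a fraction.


FPR = FP / (FP + TN) = 11 / 81 = 11/81.

11/81


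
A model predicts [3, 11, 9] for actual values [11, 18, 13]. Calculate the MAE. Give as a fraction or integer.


MAE = (1/3) * (|11-3|=8 + |18-11|=7 + |13-9|=4). Sum = 19. MAE = 19/3.

19/3


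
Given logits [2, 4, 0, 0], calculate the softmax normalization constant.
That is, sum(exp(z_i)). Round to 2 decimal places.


Denom = e^2=7.3891 + e^4=54.5982 + e^0=1.0000 + e^0=1.0000. Sum = 63.9873, which rounds to 63.99.

63.99


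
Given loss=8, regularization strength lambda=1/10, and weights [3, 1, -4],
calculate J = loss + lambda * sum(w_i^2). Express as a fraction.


L2 sq norm = sum(w^2) = 26. J = 8 + 1/10 * 26 = 53/5.

53/5


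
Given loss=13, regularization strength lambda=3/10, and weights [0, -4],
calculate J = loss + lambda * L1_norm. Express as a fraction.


L1 norm = sum(|w|) = 4. J = 13 + 3/10 * 4 = 71/5.

71/5


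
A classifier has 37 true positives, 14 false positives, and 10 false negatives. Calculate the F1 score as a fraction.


Precision = 37/51 = 37/51. Recall = 37/47 = 37/47. F1 = 2*P*R/(P+R) = 37/49.

37/49


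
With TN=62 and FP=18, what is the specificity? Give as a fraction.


Specificity = TN / (TN + FP) = 62 / 80 = 31/40.

31/40


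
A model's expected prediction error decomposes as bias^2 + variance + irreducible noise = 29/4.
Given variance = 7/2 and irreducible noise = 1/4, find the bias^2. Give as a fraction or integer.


Total error = bias^2 + variance + irreducible noise. So bias^2 = 29/4 - 7/2 - 1/4 = 7/2.

7/2


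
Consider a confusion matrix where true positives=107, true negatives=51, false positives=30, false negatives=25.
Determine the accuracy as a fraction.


Accuracy = (TP + TN) / (TP + TN + FP + FN) = (107 + 51) / 213 = 158/213.

158/213


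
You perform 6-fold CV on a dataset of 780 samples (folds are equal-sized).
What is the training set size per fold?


Each validation fold has 780/6 = 130 samples. Training set = 780 - 130 = 650.

650


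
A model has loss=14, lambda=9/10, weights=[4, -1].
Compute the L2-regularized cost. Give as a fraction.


L2 sq norm = sum(w^2) = 17. J = 14 + 9/10 * 17 = 293/10.

293/10


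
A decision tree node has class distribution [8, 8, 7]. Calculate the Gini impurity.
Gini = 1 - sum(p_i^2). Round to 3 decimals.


Total = 23. Proportions: 8/23, 8/23, 7/23. sum(p_i^2) = 0.3346. Gini = 1 - 0.3346 = 0.6654, which rounds to 0.665.

0.665


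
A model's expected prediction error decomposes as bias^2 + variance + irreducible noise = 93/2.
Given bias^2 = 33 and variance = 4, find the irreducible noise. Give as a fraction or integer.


Total error = bias^2 + variance + irreducible noise. So irreducible noise = 93/2 - 33 - 4 = 19/2.

19/2


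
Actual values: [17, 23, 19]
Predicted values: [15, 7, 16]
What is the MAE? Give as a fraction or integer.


MAE = (1/3) * (|17-15|=2 + |23-7|=16 + |19-16|=3). Sum = 21. MAE = 7.

7


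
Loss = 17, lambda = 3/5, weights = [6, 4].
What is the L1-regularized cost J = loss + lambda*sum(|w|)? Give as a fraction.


L1 norm = sum(|w|) = 10. J = 17 + 3/5 * 10 = 23.

23


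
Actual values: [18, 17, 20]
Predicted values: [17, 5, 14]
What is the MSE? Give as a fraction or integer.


MSE = (1/3) * ((18-17)^2=1 + (17-5)^2=144 + (20-14)^2=36). Sum = 181. MSE = 181/3.

181/3


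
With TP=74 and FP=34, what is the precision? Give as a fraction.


Precision = TP / (TP + FP) = 74 / 108 = 37/54.

37/54


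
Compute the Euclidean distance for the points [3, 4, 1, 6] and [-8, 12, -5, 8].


d = sqrt(sum of squared differences). (3--8)^2=121, (4-12)^2=64, (1--5)^2=36, (6-8)^2=4. Sum = 225.

15


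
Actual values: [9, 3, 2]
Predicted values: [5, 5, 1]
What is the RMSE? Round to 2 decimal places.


MSE = 7.0000. RMSE = sqrt(7.0000) = 2.65.

2.65


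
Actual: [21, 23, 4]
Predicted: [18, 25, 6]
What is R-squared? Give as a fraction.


Mean(y) = 16. SS_res = 17. SS_tot = 218. R^2 = 1 - 17/(218) = 201/218.

201/218
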